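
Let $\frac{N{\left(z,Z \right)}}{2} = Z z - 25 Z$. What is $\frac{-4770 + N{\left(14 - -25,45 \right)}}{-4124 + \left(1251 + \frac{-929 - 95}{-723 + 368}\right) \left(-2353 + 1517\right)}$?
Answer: $\frac{623025}{186795932} \approx 0.0033353$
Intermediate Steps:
$N{\left(z,Z \right)} = - 50 Z + 2 Z z$ ($N{\left(z,Z \right)} = 2 \left(Z z - 25 Z\right) = 2 \left(- 25 Z + Z z\right) = - 50 Z + 2 Z z$)
$\frac{-4770 + N{\left(14 - -25,45 \right)}}{-4124 + \left(1251 + \frac{-929 - 95}{-723 + 368}\right) \left(-2353 + 1517\right)} = \frac{-4770 + 2 \cdot 45 \left(-25 + \left(14 - -25\right)\right)}{-4124 + \left(1251 + \frac{-929 - 95}{-723 + 368}\right) \left(-2353 + 1517\right)} = \frac{-4770 + 2 \cdot 45 \left(-25 + \left(14 + 25\right)\right)}{-4124 + \left(1251 - \frac{1024}{-355}\right) \left(-836\right)} = \frac{-4770 + 2 \cdot 45 \left(-25 + 39\right)}{-4124 + \left(1251 - - \frac{1024}{355}\right) \left(-836\right)} = \frac{-4770 + 2 \cdot 45 \cdot 14}{-4124 + \left(1251 + \frac{1024}{355}\right) \left(-836\right)} = \frac{-4770 + 1260}{-4124 + \frac{445129}{355} \left(-836\right)} = - \frac{3510}{-4124 - \frac{372127844}{355}} = - \frac{3510}{- \frac{373591864}{355}} = \left(-3510\right) \left(- \frac{355}{373591864}\right) = \frac{623025}{186795932}$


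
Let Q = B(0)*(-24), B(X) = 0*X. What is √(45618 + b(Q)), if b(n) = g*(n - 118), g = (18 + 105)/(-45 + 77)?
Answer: √722631/4 ≈ 212.52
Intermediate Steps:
B(X) = 0
g = 123/32 ≈ 3.8438
Q = 0 (Q = 0*(-24) = 0)
b(n) = -7257/16 + 123*n/32 (b(n) = 123*(n - 118)/32 = 123*(-118 + n)/32 = -7257/16 + 123*n/32)
√(45618 + b(Q)) = √(45618 + (-7257/16 + (123/32)*0)) = √(45618 + (-7257/16 + 0)) = √(45618 - 7257/16) = √(722631/16) = √722631/4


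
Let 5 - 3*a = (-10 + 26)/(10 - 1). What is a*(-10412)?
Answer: -301948/27 ≈ -11183.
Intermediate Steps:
a = 29/27 (a = 5/3 - (-10 + 26)/(3*(10 - 1)) = 5/3 - 16/(3*9) = 5/3 - ⅓*16/9 = 5/3 - 16/27 = 29/27 ≈ 1.0741)
a*(-10412) = (29/27)*(-10412) = -301948/27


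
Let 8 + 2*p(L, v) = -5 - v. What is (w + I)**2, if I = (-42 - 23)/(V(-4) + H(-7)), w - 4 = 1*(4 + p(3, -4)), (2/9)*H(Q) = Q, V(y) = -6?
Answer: 24649/900 ≈ 27.388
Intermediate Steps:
p(L, v) = -13/2 - v/2 (p(L, v) = -4 + (-5 - v)/2 = -4 + (-5/2 - v/2) = -13/2 - v/2)
H(Q) = 9*Q/2
w = 7/2 (w = 4 + 1*(4 + (-13/2 - 1/2*(-4))) = 4 + 1*(4 + (-13/2 + 2)) = 4 + 1*(4 - 9/2) = 4 + 1*(-1/2) = 4 - 1/2 = 7/2 ≈ 3.5000)
I = 26/15 (I = (-42 - 23)/(-6 + (9/2)*(-7)) = -65/(-6 - 63/2) = -65/(-75/2) = -65*(-2/75) = 26/15 ≈ 1.7333)
(w + I)**2 = (7/2 + 26/15)**2 = (157/30)**2 = 24649/900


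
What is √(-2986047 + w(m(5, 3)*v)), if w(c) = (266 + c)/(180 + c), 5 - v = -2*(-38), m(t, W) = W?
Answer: 2*I*√812951733/33 ≈ 1728.0*I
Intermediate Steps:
v = -71 (v = 5 - (-2)*(-38) = 5 - 1*76 = 5 - 76 = -71)
w(c) = (266 + c)/(180 + c)
√(-2986047 + w(m(5, 3)*v)) = √(-2986047 + (266 + 3*(-71))/(180 + 3*(-71))) = √(-2986047 + (266 - 213)/(180 - 213)) = √(-2986047 + 53/(-33)) = √(-2986047 - 1/33*53) = √(-2986047 - 53/33) = √(-98539604/33) = 2*I*√812951733/33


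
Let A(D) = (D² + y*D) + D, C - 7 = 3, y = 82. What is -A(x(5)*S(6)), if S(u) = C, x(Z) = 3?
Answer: -3390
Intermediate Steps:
C = 10 (C = 7 + 3 = 10)
S(u) = 10
A(D) = D² + 83*D (A(D) = (D² + 82*D) + D = D² + 83*D)
-A(x(5)*S(6)) = -3*10*(83 + 3*10) = -30*(83 + 30) = -30*113 = -1*3390 = -3390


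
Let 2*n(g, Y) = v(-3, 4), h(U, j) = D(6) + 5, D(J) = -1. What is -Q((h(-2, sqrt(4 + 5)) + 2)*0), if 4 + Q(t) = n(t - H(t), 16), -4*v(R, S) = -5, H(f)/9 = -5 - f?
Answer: 27/8 ≈ 3.3750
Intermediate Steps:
H(f) = -45 - 9*f (H(f) = 9*(-5 - f) = -45 - 9*f)
v(R, S) = 5/4 (v(R, S) = -1/4*(-5) = 5/4)
h(U, j) = 4 (h(U, j) = -1 + 5 = 4)
n(g, Y) = 5/8 (n(g, Y) = (1/2)*(5/4) = 5/8)
Q(t) = -27/8 (Q(t) = -4 + 5/8 = -27/8)
-Q((h(-2, sqrt(4 + 5)) + 2)*0) = -1*(-27/8) = 27/8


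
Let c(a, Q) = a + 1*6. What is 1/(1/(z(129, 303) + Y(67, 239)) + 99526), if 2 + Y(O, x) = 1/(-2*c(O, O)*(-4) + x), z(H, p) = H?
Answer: 104522/10402657395 ≈ 1.0048e-5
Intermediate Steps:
c(a, Q) = 6 + a (c(a, Q) = a + 6 = 6 + a)
Y(O, x) = -2 + 1/(48 + x + 8*O) (Y(O, x) = -2 + 1/(-2*(6 + O)*(-4) + x) = -2 + 1/((-12 - 2*O)*(-4) + x) = -2 + 1/((48 + 8*O) + x) = -2 + 1/(48 + x + 8*O))
1/(1/(z(129, 303) + Y(67, 239)) + 99526) = 1/(1/(129 + (-95 - 16*67 - 2*239)/(48 + 239 + 8*67)) + 99526) = 1/(1/(129 + (-95 - 1072 - 478)/(48 + 239 + 536)) + 99526) = 1/(1/(129 - 1645/823) + 99526) = 1/(1/(104522/823) + 99526) = 1/(823/104522 + 99526) = 1/(10402657395/104522) = 104522/10402657395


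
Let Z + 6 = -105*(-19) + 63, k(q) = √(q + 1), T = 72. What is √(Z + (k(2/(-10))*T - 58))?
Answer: √(49850 + 720*√5)/5 ≈ 45.370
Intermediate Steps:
k(q) = √(1 + q)
Z = 2052 (Z = -6 + (-105*(-19) + 63) = -6 + (1995 + 63) = -6 + 2058 = 2052)
√(Z + (k(2/(-10))*T - 58)) = √(2052 + (√(1 + 2/(-10))*72 - 58)) = √(2052 + (√(1 + 2*(-⅒))*72 - 58)) = √(2052 + (√(1 - ⅕)*72 - 58)) = √(2052 + (√(⅘)*72 - 58)) = √(2052 + ((2*√5/5)*72 - 58)) = √(2052 + (144*√5/5 - 58)) = √(2052 + (-58 + 144*√5/5)) = √(1994 + 144*√5/5)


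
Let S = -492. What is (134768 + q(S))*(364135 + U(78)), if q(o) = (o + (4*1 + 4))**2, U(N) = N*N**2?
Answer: 309495631488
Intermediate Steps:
U(N) = N**3
q(o) = (8 + o)**2 (q(o) = (o + (4 + 4))**2 = (o + 8)**2 = (8 + o)**2)
(134768 + q(S))*(364135 + U(78)) = (134768 + (8 - 492)**2)*(364135 + 78**3) = (134768 + (-484)**2)*(364135 + 474552) = (134768 + 234256)*838687 = 369024*838687 = 309495631488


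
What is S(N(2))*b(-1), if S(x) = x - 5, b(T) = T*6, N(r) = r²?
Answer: 6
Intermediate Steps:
b(T) = 6*T
S(x) = -5 + x
S(N(2))*b(-1) = (-5 + 2²)*(6*(-1)) = (-5 + 4)*(-6) = -1*(-6) = 6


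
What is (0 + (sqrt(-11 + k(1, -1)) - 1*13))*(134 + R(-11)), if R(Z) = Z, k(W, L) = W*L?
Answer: -1599 + 246*I*sqrt(3) ≈ -1599.0 + 426.08*I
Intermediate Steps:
k(W, L) = L*W
(0 + (sqrt(-11 + k(1, -1)) - 1*13))*(134 + R(-11)) = (0 + (sqrt(-11 - 1*1) - 1*13))*(134 - 11) = (0 + (sqrt(-11 - 1) - 13))*123 = (0 + (sqrt(-12) - 13))*123 = (0 + (2*I*sqrt(3) - 13))*123 = (0 + (-13 + 2*I*sqrt(3)))*123 = (-13 + 2*I*sqrt(3))*123 = -1599 + 246*I*sqrt(3)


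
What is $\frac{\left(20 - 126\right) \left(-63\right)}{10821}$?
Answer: $\frac{2226}{3607} \approx 0.61713$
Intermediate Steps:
$\frac{\left(20 - 126\right) \left(-63\right)}{10821} = \left(-106\right) \left(-63\right) \frac{1}{10821} = 6678 \cdot \frac{1}{10821} = \frac{2226}{3607}$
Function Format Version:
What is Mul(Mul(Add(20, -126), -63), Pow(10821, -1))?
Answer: Rational(2226, 3607) ≈ 0.61713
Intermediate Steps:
Mul(Mul(Add(20, -126), -63), Pow(10821, -1)) = Mul(Mul(-106, -63), Rational(1, 10821)) = Mul(6678, Rational(1, 10821)) = Rational(2226, 3607)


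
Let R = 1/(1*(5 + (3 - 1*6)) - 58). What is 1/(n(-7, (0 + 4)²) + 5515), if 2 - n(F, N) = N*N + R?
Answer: 56/294617 ≈ 0.00019008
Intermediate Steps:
R = -1/56 (R = 1/(1*(5 + (3 - 6)) - 58) = 1/(1*(5 - 3) - 58) = 1/(1*2 - 58) = 1/(2 - 58) = 1/(-56) = -1/56 ≈ -0.017857)
n(F, N) = 113/56 - N² (n(F, N) = 2 - (N*N - 1/56) = 2 - (N² - 1/56) = 2 - (-1/56 + N²) = 2 + (1/56 - N²) = 113/56 - N²)
1/(n(-7, (0 + 4)²) + 5515) = 1/((113/56 - ((0 + 4)²)²) + 5515) = 1/((113/56 - (4²)²) + 5515) = 1/((113/56 - 1*16²) + 5515) = 1/((113/56 - 1*256) + 5515) = 1/((113/56 - 256) + 5515) = 1/(-14223/56 + 5515) = 1/(294617/56) = 56/294617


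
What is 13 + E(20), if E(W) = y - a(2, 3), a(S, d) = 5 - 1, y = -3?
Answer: 6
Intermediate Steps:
a(S, d) = 4
E(W) = -7 (E(W) = -3 - 1*4 = -3 - 4 = -7)
13 + E(20) = 13 - 7 = 6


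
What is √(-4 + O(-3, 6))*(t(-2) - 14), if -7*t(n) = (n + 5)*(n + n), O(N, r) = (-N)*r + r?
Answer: -172*√5/7 ≈ -54.943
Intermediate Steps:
O(N, r) = r - N*r (O(N, r) = -N*r + r = r - N*r)
t(n) = -2*n*(5 + n)/7 (t(n) = -(n + 5)*(n + n)/7 = -(5 + n)*2*n/7 = -2*n*(5 + n)/7)
√(-4 + O(-3, 6))*(t(-2) - 14) = √(-4 + 6*(1 - 1*(-3)))*(-2/7*(-2)*(5 - 2) - 14) = √(-4 + 6*(1 + 3))*(-2/7*(-2)*3 - 14) = √(-4 + 6*4)*(12/7 - 14) = √(-4 + 24)*(-86/7) = √20*(-86/7) = (2*√5)*(-86/7) = -172*√5/7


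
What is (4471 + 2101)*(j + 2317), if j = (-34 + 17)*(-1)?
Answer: 15339048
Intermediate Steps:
j = 17 (j = -17*(-1) = 17)
(4471 + 2101)*(j + 2317) = (4471 + 2101)*(17 + 2317) = 6572*2334 = 15339048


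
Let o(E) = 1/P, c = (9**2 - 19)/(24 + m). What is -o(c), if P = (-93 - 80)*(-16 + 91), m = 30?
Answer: 1/12975 ≈ 7.7071e-5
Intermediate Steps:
P = -12975 (P = -173*75 = -12975)
c = 31/27 (c = (9**2 - 19)/(24 + 30) = (81 - 19)/54 = 62*(1/54) = 31/27 ≈ 1.1481)
o(E) = -1/12975 (o(E) = 1/(-12975) = -1/12975)
-o(c) = -1*(-1/12975) = 1/12975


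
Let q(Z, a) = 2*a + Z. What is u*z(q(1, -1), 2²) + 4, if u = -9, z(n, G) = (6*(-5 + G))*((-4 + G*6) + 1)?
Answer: 1138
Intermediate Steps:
q(Z, a) = Z + 2*a
z(n, G) = (-30 + 6*G)*(-3 + 6*G) (z(n, G) = (-30 + 6*G)*((-4 + 6*G) + 1) = (-30 + 6*G)*(-3 + 6*G))
u*z(q(1, -1), 2²) + 4 = -9*(90 - 198*2² + 36*(2²)²) + 4 = -9*(90 - 198*4 + 36*4²) + 4 = -9*(90 - 792 + 36*16) + 4 = -9*(90 - 792 + 576) + 4 = -9*(-126) + 4 = 1134 + 4 = 1138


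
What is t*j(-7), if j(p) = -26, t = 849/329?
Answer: -22074/329 ≈ -67.094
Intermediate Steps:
t = 849/329 (t = 849*(1/329) = 849/329 ≈ 2.5805)
t*j(-7) = (849/329)*(-26) = -22074/329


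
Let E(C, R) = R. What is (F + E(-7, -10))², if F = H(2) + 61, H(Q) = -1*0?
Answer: 2601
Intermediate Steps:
H(Q) = 0
F = 61 (F = 0 + 61 = 61)
(F + E(-7, -10))² = (61 - 10)² = 51² = 2601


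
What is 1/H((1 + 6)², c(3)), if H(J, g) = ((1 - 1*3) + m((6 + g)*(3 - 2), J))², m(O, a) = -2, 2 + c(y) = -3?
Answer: 1/16 ≈ 0.062500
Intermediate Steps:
c(y) = -5 (c(y) = -2 - 3 = -5)
H(J, g) = 16 (H(J, g) = ((1 - 1*3) - 2)² = ((1 - 3) - 2)² = (-2 - 2)² = (-4)² = 16)
1/H((1 + 6)², c(3)) = 1/16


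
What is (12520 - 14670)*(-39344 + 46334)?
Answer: -15028500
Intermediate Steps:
(12520 - 14670)*(-39344 + 46334) = -2150*6990 = -15028500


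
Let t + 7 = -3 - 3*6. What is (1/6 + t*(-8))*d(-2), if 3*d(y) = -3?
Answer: -1345/6 ≈ -224.17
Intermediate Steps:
d(y) = -1 (d(y) = (⅓)*(-3) = -1)
t = -28 (t = -7 + (-3 - 3*6) = -7 + (-3 - 18) = -7 - 21 = -28)
(1/6 + t*(-8))*d(-2) = (1/6 - 28*(-8))*(-1) = (⅙ + 224)*(-1) = (1345/6)*(-1) = -1345/6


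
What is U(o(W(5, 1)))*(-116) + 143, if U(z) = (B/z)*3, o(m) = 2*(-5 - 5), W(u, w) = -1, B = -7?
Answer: 106/5 ≈ 21.200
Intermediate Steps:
o(m) = -20 (o(m) = 2*(-10) = -20)
U(z) = -21/z (U(z) = -7/z*3 = -21/z)
U(o(W(5, 1)))*(-116) + 143 = -21/(-20)*(-116) + 143 = -21*(-1/20)*(-116) + 143 = (21/20)*(-116) + 143 = -609/5 + 143 = 106/5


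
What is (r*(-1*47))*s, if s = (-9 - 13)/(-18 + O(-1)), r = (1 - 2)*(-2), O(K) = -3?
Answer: -2068/21 ≈ -98.476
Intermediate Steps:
r = 2 (r = -1*(-2) = 2)
s = 22/21 (s = (-9 - 13)/(-18 - 3) = -22/(-21) = -22*(-1/21) = 22/21 ≈ 1.0476)
(r*(-1*47))*s = (2*(-1*47))*(22/21) = (2*(-47))*(22/21) = -94*22/21 = -2068/21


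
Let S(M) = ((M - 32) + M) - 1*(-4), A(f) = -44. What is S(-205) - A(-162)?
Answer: -394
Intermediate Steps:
S(M) = -28 + 2*M (S(M) = ((-32 + M) + M) + 4 = (-32 + 2*M) + 4 = -28 + 2*M)
S(-205) - A(-162) = (-28 + 2*(-205)) - 1*(-44) = (-28 - 410) + 44 = -438 + 44 = -394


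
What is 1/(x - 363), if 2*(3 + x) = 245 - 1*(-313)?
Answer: -1/87 ≈ -0.011494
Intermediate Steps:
x = 276 (x = -3 + (245 - 1*(-313))/2 = -3 + (245 + 313)/2 = -3 + (1/2)*558 = -3 + 279 = 276)
1/(x - 363) = 1/(276 - 363) = 1/(-87) = -1/87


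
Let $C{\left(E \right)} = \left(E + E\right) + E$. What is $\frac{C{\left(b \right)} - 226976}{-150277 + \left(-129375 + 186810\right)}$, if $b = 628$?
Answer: $\frac{112546}{46421} \approx 2.4245$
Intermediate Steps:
$C{\left(E \right)} = 3 E$ ($C{\left(E \right)} = 2 E + E = 3 E$)
$\frac{C{\left(b \right)} - 226976}{-150277 + \left(-129375 + 186810\right)} = \frac{3 \cdot 628 - 226976}{-150277 + \left(-129375 + 186810\right)} = \frac{1884 - 226976}{-150277 + 57435} = - \frac{225092}{-92842} = \left(-225092\right) \left(- \frac{1}{92842}\right) = \frac{112546}{46421}$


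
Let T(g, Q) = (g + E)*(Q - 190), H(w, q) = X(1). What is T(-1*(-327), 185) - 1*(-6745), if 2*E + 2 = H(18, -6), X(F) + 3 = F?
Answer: 5120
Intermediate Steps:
X(F) = -3 + F
H(w, q) = -2 (H(w, q) = -3 + 1 = -2)
E = -2 (E = -1 + (½)*(-2) = -1 - 1 = -2)
T(g, Q) = (-190 + Q)*(-2 + g) (T(g, Q) = (g - 2)*(Q - 190) = (-2 + g)*(-190 + Q) = (-190 + Q)*(-2 + g))
T(-1*(-327), 185) - 1*(-6745) = (380 - (-190)*(-327) - 2*185 + 185*(-1*(-327))) - 1*(-6745) = (380 - 190*327 - 370 + 185*327) + 6745 = (380 - 62130 - 370 + 60495) + 6745 = -1625 + 6745 = 5120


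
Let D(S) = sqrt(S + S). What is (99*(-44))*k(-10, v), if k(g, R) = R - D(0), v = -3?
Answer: 13068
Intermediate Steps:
D(S) = sqrt(2)*sqrt(S) (D(S) = sqrt(2*S) = sqrt(2)*sqrt(S))
k(g, R) = R (k(g, R) = R - sqrt(2)*sqrt(0) = R - sqrt(2)*0 = R - 1*0 = R + 0 = R)
(99*(-44))*k(-10, v) = (99*(-44))*(-3) = -4356*(-3) = 13068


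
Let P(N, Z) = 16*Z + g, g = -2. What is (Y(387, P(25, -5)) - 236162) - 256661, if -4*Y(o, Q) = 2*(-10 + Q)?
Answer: -492777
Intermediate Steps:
P(N, Z) = -2 + 16*Z (P(N, Z) = 16*Z - 2 = -2 + 16*Z)
Y(o, Q) = 5 - Q/2 (Y(o, Q) = -(-10 + Q)/2 = -(-20 + 2*Q)/4 = 5 - Q/2)
(Y(387, P(25, -5)) - 236162) - 256661 = ((5 - (-2 + 16*(-5))/2) - 236162) - 256661 = ((5 - (-2 - 80)/2) - 236162) - 256661 = ((5 - ½*(-82)) - 236162) - 256661 = ((5 + 41) - 236162) - 256661 = (46 - 236162) - 256661 = -236116 - 256661 = -492777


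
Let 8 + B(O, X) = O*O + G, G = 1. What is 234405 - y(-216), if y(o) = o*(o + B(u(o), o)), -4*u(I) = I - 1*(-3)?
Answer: 1597437/2 ≈ 7.9872e+5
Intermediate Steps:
u(I) = -¾ - I/4 (u(I) = -(I - 1*(-3))/4 = -(I + 3)/4 = -(3 + I)/4 = -¾ - I/4)
B(O, X) = -7 + O² (B(O, X) = -8 + (O*O + 1) = -8 + (O² + 1) = -8 + (1 + O²) = -7 + O²)
y(o) = o*(-7 + o + (-¾ - o/4)²) (y(o) = o*(o + (-7 + (-¾ - o/4)²)) = o*(-7 + o + (-¾ - o/4)²))
234405 - y(-216) = 234405 - (-216)*(-103 + (-216)² + 22*(-216))/16 = 234405 - (-216)*(-103 + 46656 - 4752)/16 = 234405 - (-216)*41801/16 = 234405 - 1*(-1128627/2) = 234405 + 1128627/2 = 1597437/2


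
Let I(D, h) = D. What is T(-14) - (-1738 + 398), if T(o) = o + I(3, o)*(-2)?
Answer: 1320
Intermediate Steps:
T(o) = -6 + o (T(o) = o + 3*(-2) = o - 6 = -6 + o)
T(-14) - (-1738 + 398) = (-6 - 14) - (-1738 + 398) = -20 - 1*(-1340) = -20 + 1340 = 1320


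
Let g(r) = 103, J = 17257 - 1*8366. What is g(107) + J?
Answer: 8994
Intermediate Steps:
J = 8891 (J = 17257 - 8366 = 8891)
g(107) + J = 103 + 8891 = 8994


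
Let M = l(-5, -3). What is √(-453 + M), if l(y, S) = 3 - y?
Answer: I*√445 ≈ 21.095*I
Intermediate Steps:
M = 8 (M = 3 - 1*(-5) = 3 + 5 = 8)
√(-453 + M) = √(-453 + 8) = √(-445) = I*√445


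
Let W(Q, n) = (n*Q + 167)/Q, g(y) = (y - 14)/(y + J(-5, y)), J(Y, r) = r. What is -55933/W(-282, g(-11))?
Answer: -86752083/844 ≈ -1.0279e+5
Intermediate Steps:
g(y) = (-14 + y)/(2*y) (g(y) = (y - 14)/(y + y) = (-14 + y)/((2*y)) = (-14 + y)*(1/(2*y)) = (-14 + y)/(2*y))
W(Q, n) = (167 + Q*n)/Q (W(Q, n) = (Q*n + 167)/Q = (167 + Q*n)/Q)
-55933/W(-282, g(-11)) = -55933/((1/2)*(-14 - 11)/(-11) + 167/(-282)) = -55933/((1/2)*(-1/11)*(-25) + 167*(-1/282)) = -55933/(25/22 - 167/282) = -55933/844/1551 = -55933*1551/844 = -86752083/844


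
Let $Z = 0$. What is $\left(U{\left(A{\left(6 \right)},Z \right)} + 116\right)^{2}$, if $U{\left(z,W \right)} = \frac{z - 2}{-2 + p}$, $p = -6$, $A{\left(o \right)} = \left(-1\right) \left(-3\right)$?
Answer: $\frac{859329}{64} \approx 13427.0$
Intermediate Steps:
$A{\left(o \right)} = 3$
$U{\left(z,W \right)} = \frac{1}{4} - \frac{z}{8}$ ($U{\left(z,W \right)} = \frac{z - 2}{-2 - 6} = \frac{-2 + z}{-8} = \left(-2 + z\right) \left(- \frac{1}{8}\right) = \frac{1}{4} - \frac{z}{8}$)
$\left(U{\left(A{\left(6 \right)},Z \right)} + 116\right)^{2} = \left(\left(\frac{1}{4} - \frac{3}{8}\right) + 116\right)^{2} = \left(- \frac{1}{8} + 116\right)^{2} = \left(\frac{927}{8}\right)^{2} = \frac{859329}{64}$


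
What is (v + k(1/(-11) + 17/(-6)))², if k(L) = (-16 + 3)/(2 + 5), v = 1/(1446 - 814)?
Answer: 67387681/19571776 ≈ 3.4431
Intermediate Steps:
v = 1/632 ≈ 0.0015823
k(L) = -13/7
(v + k(1/(-11) + 17/(-6)))² = (1/632 - 13/7)² = (-8209/4424)² = 67387681/19571776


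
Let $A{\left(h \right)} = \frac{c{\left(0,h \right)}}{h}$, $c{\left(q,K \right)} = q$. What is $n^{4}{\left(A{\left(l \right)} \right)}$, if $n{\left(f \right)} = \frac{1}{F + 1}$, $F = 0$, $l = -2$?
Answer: $1$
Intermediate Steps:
$A{\left(h \right)} = 0$ ($A{\left(h \right)} = \frac{0}{h} = 0$)
$n{\left(f \right)} = 1$ ($n{\left(f \right)} = \frac{1}{0 + 1} = 1^{-1} = 1$)
$n^{4}{\left(A{\left(l \right)} \right)} = 1^{4} = 1$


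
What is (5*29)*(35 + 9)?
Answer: 6380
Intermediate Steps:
(5*29)*(35 + 9) = 145*44 = 6380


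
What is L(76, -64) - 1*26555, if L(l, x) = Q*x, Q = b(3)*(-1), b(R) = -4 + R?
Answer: -26619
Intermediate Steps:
Q = 1 (Q = (-4 + 3)*(-1) = -1*(-1) = 1)
L(l, x) = x (L(l, x) = 1*x = x)
L(76, -64) - 1*26555 = -64 - 1*26555 = -64 - 26555 = -26619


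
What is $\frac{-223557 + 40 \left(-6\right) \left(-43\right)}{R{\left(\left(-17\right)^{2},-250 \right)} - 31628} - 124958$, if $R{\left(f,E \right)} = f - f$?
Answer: $- \frac{3951958387}{31628} \approx -1.2495 \cdot 10^{5}$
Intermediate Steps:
$R{\left(f,E \right)} = 0$
$\frac{-223557 + 40 \left(-6\right) \left(-43\right)}{R{\left(\left(-17\right)^{2},-250 \right)} - 31628} - 124958 = \frac{-223557 + 40 \left(-6\right) \left(-43\right)}{0 - 31628} - 124958 = \frac{-223557 - -10320}{-31628} - 124958 = \left(-223557 + 10320\right) \left(- \frac{1}{31628}\right) - 124958 = \left(-213237\right) \left(- \frac{1}{31628}\right) - 124958 = \frac{213237}{31628} - 124958 = - \frac{3951958387}{31628}$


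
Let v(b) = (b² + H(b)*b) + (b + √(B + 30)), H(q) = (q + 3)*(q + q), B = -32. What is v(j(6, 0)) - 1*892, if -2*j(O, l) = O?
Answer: -886 + I*√2 ≈ -886.0 + 1.4142*I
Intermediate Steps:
j(O, l) = -O/2
H(q) = 2*q*(3 + q) (H(q) = (3 + q)*(2*q) = 2*q*(3 + q))
v(b) = b + b² + I*√2 + 2*b²*(3 + b) (v(b) = (b² + (2*b*(3 + b))*b) + (b + √(-32 + 30)) = (b² + 2*b²*(3 + b)) + (b + √(-2)) = (b² + 2*b²*(3 + b)) + (b + I*√2) = b + b² + I*√2 + 2*b²*(3 + b))
v(j(6, 0)) - 1*892 = (-½*6 + 2*(-½*6)³ + 7*(-½*6)² + I*√2) - 1*892 = (-3 + 2*(-3)³ + 7*(-3)² + I*√2) - 892 = (-3 + 2*(-27) + 7*9 + I*√2) - 892 = (-3 - 54 + 63 + I*√2) - 892 = (6 + I*√2) - 892 = -886 + I*√2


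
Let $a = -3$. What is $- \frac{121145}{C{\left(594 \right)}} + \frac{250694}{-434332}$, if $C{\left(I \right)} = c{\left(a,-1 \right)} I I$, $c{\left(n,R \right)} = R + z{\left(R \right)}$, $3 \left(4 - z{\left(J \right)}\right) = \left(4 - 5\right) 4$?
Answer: $- \frac{108979311401}{166018629348} \approx -0.65643$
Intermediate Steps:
$z{\left(J \right)} = \frac{16}{3}$ ($z{\left(J \right)} = 4 - \frac{\left(4 - 5\right) 4}{3} = 4 - \frac{\left(-1\right) 4}{3} = 4 - - \frac{4}{3} = 4 + \frac{4}{3} = \frac{16}{3}$)
$c{\left(n,R \right)} = \frac{16}{3} + R$ ($c{\left(n,R \right)} = R + \frac{16}{3} = \frac{16}{3} + R$)
$C{\left(I \right)} = \frac{13 I^{2}}{3}$ ($C{\left(I \right)} = \left(\frac{16}{3} - 1\right) I I = \frac{13 I}{3} I = \frac{13 I^{2}}{3}$)
$- \frac{121145}{C{\left(594 \right)}} + \frac{250694}{-434332} = - \frac{121145}{\frac{13}{3} \cdot 594^{2}} + \frac{250694}{-434332} = - \frac{121145}{\frac{13}{3} \cdot 352836} + 250694 \left(- \frac{1}{434332}\right) = - \frac{121145}{1528956} - \frac{125347}{217166} = - \frac{108979311401}{166018629348}$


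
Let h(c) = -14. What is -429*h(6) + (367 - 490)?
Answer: 5883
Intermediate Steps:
-429*h(6) + (367 - 490) = -429*(-14) + (367 - 490) = 6006 - 123 = 5883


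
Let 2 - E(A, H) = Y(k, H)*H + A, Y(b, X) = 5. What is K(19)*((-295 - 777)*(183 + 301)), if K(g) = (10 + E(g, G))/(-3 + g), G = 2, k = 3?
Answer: 551276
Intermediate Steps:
E(A, H) = 2 - A - 5*H (E(A, H) = 2 - (5*H + A) = 2 - (A + 5*H) = 2 + (-A - 5*H) = 2 - A - 5*H)
K(g) = (2 - g)/(-3 + g) (K(g) = (10 + (2 - g - 5*2))/(-3 + g) = (10 + (2 - g - 10))/(-3 + g) = (10 + (-8 - g))/(-3 + g) = (2 - g)/(-3 + g))
K(19)*((-295 - 777)*(183 + 301)) = ((2 - 1*19)/(-3 + 19))*((-295 - 777)*(183 + 301)) = ((2 - 19)/16)*(-1072*484) = ((1/16)*(-17))*(-518848) = -17/16*(-518848) = 551276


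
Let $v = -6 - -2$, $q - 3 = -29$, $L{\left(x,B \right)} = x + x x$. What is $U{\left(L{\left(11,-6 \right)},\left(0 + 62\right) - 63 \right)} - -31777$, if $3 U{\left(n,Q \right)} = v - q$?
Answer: $\frac{95353}{3} \approx 31784.0$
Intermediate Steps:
$L{\left(x,B \right)} = x + x^{2}$
$q = -26$ ($q = 3 - 29 = -26$)
$v = -4$ ($v = -6 + 2 = -4$)
$U{\left(n,Q \right)} = \frac{22}{3}$ ($U{\left(n,Q \right)} = \frac{-4 - -26}{3} = \frac{-4 + 26}{3} = \frac{1}{3} \cdot 22 = \frac{22}{3}$)
$U{\left(L{\left(11,-6 \right)},\left(0 + 62\right) - 63 \right)} - -31777 = \frac{22}{3} - -31777 = \frac{22}{3} + 31777 = \frac{95353}{3}$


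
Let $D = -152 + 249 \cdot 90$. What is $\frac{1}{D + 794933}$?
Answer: $\frac{1}{817191} \approx 1.2237 \cdot 10^{-6}$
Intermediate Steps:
$D = 22258$ ($D = -152 + 22410 = 22258$)
$\frac{1}{D + 794933} = \frac{1}{22258 + 794933} = \frac{1}{817191}$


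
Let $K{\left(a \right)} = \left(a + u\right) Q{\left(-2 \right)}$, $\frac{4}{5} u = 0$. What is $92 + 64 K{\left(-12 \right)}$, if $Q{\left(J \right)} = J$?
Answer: $1628$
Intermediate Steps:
$u = 0$ ($u = \frac{5}{4} \cdot 0 = 0$)
$K{\left(a \right)} = - 2 a$ ($K{\left(a \right)} = \left(a + 0\right) \left(-2\right) = a \left(-2\right) = - 2 a$)
$92 + 64 K{\left(-12 \right)} = 92 + 64 \left(\left(-2\right) \left(-12\right)\right) = 92 + 64 \cdot 24 = 92 + 1536 = 1628$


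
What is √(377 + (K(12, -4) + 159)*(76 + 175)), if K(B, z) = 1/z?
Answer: 3*√17877/2 ≈ 200.56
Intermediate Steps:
√(377 + (K(12, -4) + 159)*(76 + 175)) = √(377 + (1/(-4) + 159)*(76 + 175)) = √(377 + (-¼ + 159)*251) = √(377 + (635/4)*251) = √(377 + 159385/4) = √(160893/4) = 3*√17877/2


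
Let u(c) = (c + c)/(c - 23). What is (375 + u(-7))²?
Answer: 31719424/225 ≈ 1.4098e+5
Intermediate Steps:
u(c) = 2*c/(-23 + c) (u(c) = (2*c)/(-23 + c) = 2*c/(-23 + c))
(375 + u(-7))² = (375 + 2*(-7)/(-23 - 7))² = (375 + 2*(-7)/(-30))² = (375 + 2*(-7)*(-1/30))² = (375 + 7/15)² = (5632/15)² = 31719424/225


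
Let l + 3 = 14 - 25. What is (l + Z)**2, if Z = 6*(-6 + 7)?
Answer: 64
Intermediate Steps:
Z = 6 (Z = 6*1 = 6)
l = -14 (l = -3 + (14 - 25) = -3 - 11 = -14)
(l + Z)**2 = (-14 + 6)**2 = (-8)**2 = 64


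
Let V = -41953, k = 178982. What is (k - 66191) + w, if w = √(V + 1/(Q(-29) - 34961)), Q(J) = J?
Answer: 112791 + I*√51363062130290/34990 ≈ 1.1279e+5 + 204.82*I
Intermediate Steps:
w = I*√51363062130290/34990 (w = √(-41953 + 1/(-29 - 34961)) = √(-41953 + 1/(-34990)) = √(-41953 - 1/34990) = √(-1467935471/34990) = I*√51363062130290/34990 ≈ 204.82*I)
(k - 66191) + w = (178982 - 66191) + I*√51363062130290/34990 = 112791 + I*√51363062130290/34990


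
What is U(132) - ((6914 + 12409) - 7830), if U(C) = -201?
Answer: -11694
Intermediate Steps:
U(132) - ((6914 + 12409) - 7830) = -201 - ((6914 + 12409) - 7830) = -201 - (19323 - 7830) = -201 - 1*11493 = -201 - 11493 = -11694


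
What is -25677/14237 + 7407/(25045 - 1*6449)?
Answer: -372036033/264751252 ≈ -1.4052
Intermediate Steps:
-25677/14237 + 7407/(25045 - 1*6449) = -25677*1/14237 + 7407/(25045 - 6449) = -25677/14237 + 7407/18596 = -372036033/264751252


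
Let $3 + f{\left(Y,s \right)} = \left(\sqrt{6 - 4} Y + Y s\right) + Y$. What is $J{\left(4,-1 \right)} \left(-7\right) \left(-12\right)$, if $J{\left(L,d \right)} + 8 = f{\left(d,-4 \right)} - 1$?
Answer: $-756 - 84 \sqrt{2} \approx -874.79$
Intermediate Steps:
$f{\left(Y,s \right)} = -3 + Y + Y s + Y \sqrt{2}$ ($f{\left(Y,s \right)} = -3 + \left(\left(\sqrt{6 - 4} Y + Y s\right) + Y\right) = -3 + \left(\left(\sqrt{2} Y + Y s\right) + Y\right) = -3 + \left(\left(Y \sqrt{2} + Y s\right) + Y\right) = -3 + \left(\left(Y s + Y \sqrt{2}\right) + Y\right) = -3 + \left(Y + Y s + Y \sqrt{2}\right) = -3 + Y + Y s + Y \sqrt{2}$)
$J{\left(L,d \right)} = -12 - 3 d + d \sqrt{2}$ ($J{\left(L,d \right)} = -8 - \left(4 - d - d \left(-4\right) - d \sqrt{2}\right) = -8 - \left(4 + 3 d - d \sqrt{2}\right) = -12 - 3 d + d \sqrt{2}$)
$J{\left(4,-1 \right)} \left(-7\right) \left(-12\right) = \left(-12 - -3 - \sqrt{2}\right) \left(-7\right) \left(-12\right) = \left(-12 + 3 - \sqrt{2}\right) \left(-7\right) \left(-12\right) = \left(-9 - \sqrt{2}\right) \left(-7\right) \left(-12\right) = \left(63 + 7 \sqrt{2}\right) \left(-12\right) = -756 - 84 \sqrt{2}$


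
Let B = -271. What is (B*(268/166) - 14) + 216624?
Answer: 17942316/83 ≈ 2.1617e+5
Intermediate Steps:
(B*(268/166) - 14) + 216624 = (-72628/166 - 14) + 216624 = (-271*134/83 - 14) + 216624 = (-36314/83 - 14) + 216624 = -37476/83 + 216624 = 17942316/83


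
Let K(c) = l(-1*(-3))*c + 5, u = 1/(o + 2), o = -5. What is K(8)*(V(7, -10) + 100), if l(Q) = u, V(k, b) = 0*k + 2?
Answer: 238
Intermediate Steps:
V(k, b) = 2 (V(k, b) = 0 + 2 = 2)
u = -⅓ (u = 1/(-5 + 2) = 1/(-3) = -⅓ ≈ -0.33333)
l(Q) = -⅓
K(c) = 5 - c/3 (K(c) = -c/3 + 5 = 5 - c/3)
K(8)*(V(7, -10) + 100) = (5 - ⅓*8)*(2 + 100) = (5 - 8/3)*102 = (7/3)*102 = 238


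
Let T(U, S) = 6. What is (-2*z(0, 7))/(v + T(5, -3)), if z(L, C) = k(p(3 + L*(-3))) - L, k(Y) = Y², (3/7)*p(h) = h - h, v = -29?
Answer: 0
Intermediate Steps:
p(h) = 0 (p(h) = 7*(h - h)/3 = (7/3)*0 = 0)
z(L, C) = -L (z(L, C) = 0² - L = 0 - L = -L)
(-2*z(0, 7))/(v + T(5, -3)) = (-(-2)*0)/(-29 + 6) = -2*0/(-23) = 0*(-1/23) = 0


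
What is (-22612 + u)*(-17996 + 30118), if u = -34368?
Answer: -690711560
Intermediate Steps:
(-22612 + u)*(-17996 + 30118) = (-22612 - 34368)*(-17996 + 30118) = -56980*12122 = -690711560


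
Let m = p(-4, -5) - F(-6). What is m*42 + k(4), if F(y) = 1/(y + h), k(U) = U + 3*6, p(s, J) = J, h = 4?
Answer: -167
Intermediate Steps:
k(U) = 18 + U (k(U) = U + 18 = 18 + U)
F(y) = 1/(4 + y) (F(y) = 1/(y + 4) = 1/(4 + y))
m = -9/2 (m = -5 - 1/(4 - 6) = -5 - 1/(-2) = -5 - 1*(-½) = -5 + ½ = -9/2 ≈ -4.5000)
m*42 + k(4) = -9/2*42 + (18 + 4) = -189 + 22 = -167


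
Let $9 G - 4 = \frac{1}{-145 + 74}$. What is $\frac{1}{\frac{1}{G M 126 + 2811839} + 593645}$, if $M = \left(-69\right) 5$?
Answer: $\frac{198273679}{117704178170026} \approx 1.6845 \cdot 10^{-6}$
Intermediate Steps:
$M = -345$
$G = \frac{283}{639}$ ($G = \frac{4}{9} + \frac{1}{9 \left(-145 + 74\right)} = \frac{4}{9} + \frac{1}{9 \left(-71\right)} = \frac{4}{9} + \frac{1}{9} \left(- \frac{1}{71}\right) = \frac{4}{9} - \frac{1}{639} = \frac{283}{639} \approx 0.44288$)
$\frac{1}{\frac{1}{G M 126 + 2811839} + 593645} = \frac{1}{\frac{1}{\frac{283}{639} \left(-345\right) 126 + 2811839} + 593645} = \frac{1}{\frac{1}{\left(- \frac{32545}{213}\right) 126 + 2811839} + 593645} = \frac{1}{\frac{1}{- \frac{1366890}{71} + 2811839} + 593645} = \frac{1}{\frac{1}{\frac{198273679}{71}} + 593645} = \frac{1}{\frac{71}{198273679} + 593645} = \frac{1}{\frac{117704178170026}{198273679}} = \frac{198273679}{117704178170026}$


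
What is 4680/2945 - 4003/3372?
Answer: 798425/1986108 ≈ 0.40200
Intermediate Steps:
4680/2945 - 4003/3372 = 4680*(1/2945) - 4003*1/3372 = 936/589 - 4003/3372 = 798425/1986108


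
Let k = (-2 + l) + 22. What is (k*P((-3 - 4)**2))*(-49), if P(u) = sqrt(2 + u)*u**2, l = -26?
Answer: 705894*sqrt(51) ≈ 5.0411e+6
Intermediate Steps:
k = -6 (k = (-2 - 26) + 22 = -28 + 22 = -6)
P(u) = u**2*sqrt(2 + u)
(k*P((-3 - 4)**2))*(-49) = -6*((-3 - 4)**2)**2*sqrt(2 + (-3 - 4)**2)*(-49) = -6*((-7)**2)**2*sqrt(2 + (-7)**2)*(-49) = -6*49**2*sqrt(2 + 49)*(-49) = -14406*sqrt(51)*(-49) = 705894*sqrt(51)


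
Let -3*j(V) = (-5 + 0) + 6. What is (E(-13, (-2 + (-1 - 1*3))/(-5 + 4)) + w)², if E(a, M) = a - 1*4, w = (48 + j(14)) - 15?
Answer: 2209/9 ≈ 245.44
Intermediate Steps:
j(V) = -⅓ (j(V) = -((-5 + 0) + 6)/3 = -(-5 + 6)/3 = -⅓*1 = -⅓)
w = 98/3 (w = (48 - ⅓) - 15 = 143/3 - 15 = 98/3 ≈ 32.667)
E(a, M) = -4 + a (E(a, M) = a - 4 = -4 + a)
(E(-13, (-2 + (-1 - 1*3))/(-5 + 4)) + w)² = ((-4 - 13) + 98/3)² = (-17 + 98/3)² = (47/3)² = 2209/9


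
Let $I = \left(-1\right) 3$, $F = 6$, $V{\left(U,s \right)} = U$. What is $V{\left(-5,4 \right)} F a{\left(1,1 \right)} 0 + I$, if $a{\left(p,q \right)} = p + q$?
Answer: $-3$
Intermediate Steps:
$I = -3$
$V{\left(-5,4 \right)} F a{\left(1,1 \right)} 0 + I = \left(-5\right) 6 \left(1 + 1\right) 0 - 3 = \left(-30\right) 2 \cdot 0 - 3 = \left(-60\right) 0 - 3 = 0 - 3 = -3$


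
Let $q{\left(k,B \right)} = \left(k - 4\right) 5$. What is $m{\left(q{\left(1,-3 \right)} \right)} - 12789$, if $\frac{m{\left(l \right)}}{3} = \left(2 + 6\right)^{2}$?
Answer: $-12597$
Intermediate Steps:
$q{\left(k,B \right)} = -20 + 5 k$ ($q{\left(k,B \right)} = \left(-4 + k\right) 5 = -20 + 5 k$)
$m{\left(l \right)} = 192$ ($m{\left(l \right)} = 3 \left(2 + 6\right)^{2} = 3 \cdot 8^{2} = 3 \cdot 64 = 192$)
$m{\left(q{\left(1,-3 \right)} \right)} - 12789 = 192 - 12789 = -12597$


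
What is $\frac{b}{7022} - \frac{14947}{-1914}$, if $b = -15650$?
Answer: $\frac{37501867}{6720054} \approx 5.5806$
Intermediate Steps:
$\frac{b}{7022} - \frac{14947}{-1914} = - \frac{15650}{7022} - \frac{14947}{-1914} = \left(-15650\right) \frac{1}{7022} - - \frac{14947}{1914} = - \frac{7825}{3511} + \frac{14947}{1914} = \frac{37501867}{6720054}$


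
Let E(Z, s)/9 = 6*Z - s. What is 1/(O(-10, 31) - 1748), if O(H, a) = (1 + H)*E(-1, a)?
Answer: 1/1249 ≈ 0.00080064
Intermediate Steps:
E(Z, s) = -9*s + 54*Z (E(Z, s) = 9*(6*Z - s) = 9*(-s + 6*Z) = -9*s + 54*Z)
O(H, a) = (1 + H)*(-54 - 9*a) (O(H, a) = (1 + H)*(-9*a + 54*(-1)) = (1 + H)*(-9*a - 54) = (1 + H)*(-54 - 9*a))
1/(O(-10, 31) - 1748) = 1/(-9*(1 - 10)*(6 + 31) - 1748) = 1/(-9*(-9)*37 - 1748) = 1/(2997 - 1748) = 1/1249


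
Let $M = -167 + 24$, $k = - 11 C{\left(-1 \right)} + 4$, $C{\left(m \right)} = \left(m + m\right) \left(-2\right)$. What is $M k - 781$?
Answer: $4939$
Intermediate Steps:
$C{\left(m \right)} = - 4 m$ ($C{\left(m \right)} = 2 m \left(-2\right) = - 4 m$)
$k = -40$ ($k = - 11 \left(\left(-4\right) \left(-1\right)\right) + 4 = \left(-11\right) 4 + 4 = -44 + 4 = -40$)
$M = -143$
$M k - 781 = \left(-143\right) \left(-40\right) - 781 = 5720 - 781 = 4939$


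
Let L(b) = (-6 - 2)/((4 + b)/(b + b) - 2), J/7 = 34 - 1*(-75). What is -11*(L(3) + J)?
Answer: -42493/5 ≈ -8498.6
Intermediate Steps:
J = 763 (J = 7*(34 - 1*(-75)) = 7*(34 + 75) = 7*109 = 763)
L(b) = -8/(-2 + (4 + b)/(2*b)) (L(b) = -8/((4 + b)/((2*b)) - 2) = -8/((4 + b)*(1/(2*b)) - 2) = -8/((4 + b)/(2*b) - 2) = -8/(-2 + (4 + b)/(2*b)))
-11*(L(3) + J) = -11*(16*3/(-4 + 3*3) + 763) = -11*(16*3/(-4 + 9) + 763) = -11*(16*3/5 + 763) = -11*(16*3*(1/5) + 763) = -11*(48/5 + 763) = -11*3863/5 = -42493/5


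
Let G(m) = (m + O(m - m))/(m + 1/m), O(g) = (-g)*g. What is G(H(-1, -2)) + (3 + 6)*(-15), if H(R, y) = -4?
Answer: -2279/17 ≈ -134.06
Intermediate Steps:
O(g) = -g**2
G(m) = m/(m + 1/m) (G(m) = (m - (m - m)**2)/(m + 1/m) = (m - 1*0**2)/(m + 1/m) = (m - 1*0)/(m + 1/m) = (m + 0)/(m + 1/m) = m/(m + 1/m))
G(H(-1, -2)) + (3 + 6)*(-15) = (-4)**2/(1 + (-4)**2) + (3 + 6)*(-15) = 16/(1 + 16) + 9*(-15) = 16/17 - 135 = -2279/17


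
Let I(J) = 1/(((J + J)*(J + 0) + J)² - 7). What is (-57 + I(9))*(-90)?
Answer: 74985165/14617 ≈ 5130.0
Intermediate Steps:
I(J) = 1/(-7 + (J + 2*J²)²) (I(J) = 1/(((2*J)*J + J)² - 7) = 1/((2*J² + J)² - 7) = 1/((J + 2*J²)² - 7) = 1/(-7 + (J + 2*J²)²))
(-57 + I(9))*(-90) = (-57 + 1/(-7 + 9²*(1 + 2*9)²))*(-90) = (-57 + 1/(-7 + 81*(1 + 18)²))*(-90) = (-57 + 1/(-7 + 81*19²))*(-90) = (-57 + 1/(-7 + 81*361))*(-90) = (-57 + 1/(-7 + 29241))*(-90) = (-57 + 1/29234)*(-90) = -1666337/29234*(-90) = 74985165/14617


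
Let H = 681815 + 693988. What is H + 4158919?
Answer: 5534722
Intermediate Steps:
H = 1375803
H + 4158919 = 1375803 + 4158919 = 5534722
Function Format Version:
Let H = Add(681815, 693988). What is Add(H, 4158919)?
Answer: 5534722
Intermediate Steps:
H = 1375803
Add(H, 4158919) = Add(1375803, 4158919) = 5534722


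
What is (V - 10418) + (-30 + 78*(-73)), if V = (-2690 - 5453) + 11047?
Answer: -13238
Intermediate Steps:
V = 2904 (V = -8143 + 11047 = 2904)
(V - 10418) + (-30 + 78*(-73)) = (2904 - 10418) + (-30 + 78*(-73)) = -7514 + (-30 - 5694) = -7514 - 5724 = -13238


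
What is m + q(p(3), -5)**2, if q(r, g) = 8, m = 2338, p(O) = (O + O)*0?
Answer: 2402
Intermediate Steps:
p(O) = 0 (p(O) = (2*O)*0 = 0)
m + q(p(3), -5)**2 = 2338 + 8**2 = 2338 + 64 = 2402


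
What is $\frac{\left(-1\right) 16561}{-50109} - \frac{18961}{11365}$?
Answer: $- \frac{761900984}{569488785} \approx -1.3379$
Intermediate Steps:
$\frac{\left(-1\right) 16561}{-50109} - \frac{18961}{11365} = \left(-16561\right) \left(- \frac{1}{50109}\right) - \frac{18961}{11365} = \frac{16561}{50109} - \frac{18961}{11365} = - \frac{761900984}{569488785}$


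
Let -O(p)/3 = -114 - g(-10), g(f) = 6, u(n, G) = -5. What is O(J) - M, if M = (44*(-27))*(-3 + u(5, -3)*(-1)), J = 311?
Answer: 2736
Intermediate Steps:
O(p) = 360 (O(p) = -3*(-114 - 1*6) = -3*(-114 - 6) = -3*(-120) = 360)
M = -2376 (M = (44*(-27))*(-3 - 5*(-1)) = -1188*(-3 + 5) = -1188*2 = -2376)
O(J) - M = 360 - 1*(-2376) = 360 + 2376 = 2736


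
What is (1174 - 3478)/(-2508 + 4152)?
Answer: -192/137 ≈ -1.4015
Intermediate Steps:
(1174 - 3478)/(-2508 + 4152) = -2304/1644 = -2304*1/1644 = -192/137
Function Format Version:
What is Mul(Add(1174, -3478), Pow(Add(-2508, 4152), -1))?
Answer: Rational(-192, 137) ≈ -1.4015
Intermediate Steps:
Mul(Add(1174, -3478), Pow(Add(-2508, 4152), -1)) = Mul(-2304, Pow(1644, -1)) = Mul(-2304, Rational(1, 1644)) = Rational(-192, 137)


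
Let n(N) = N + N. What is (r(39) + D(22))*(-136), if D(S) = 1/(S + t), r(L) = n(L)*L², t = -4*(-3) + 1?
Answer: -564717016/35 ≈ -1.6135e+7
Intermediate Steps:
n(N) = 2*N
t = 13 (t = 12 + 1 = 13)
r(L) = 2*L³ (r(L) = (2*L)*L² = 2*L³)
D(S) = 1/(13 + S) (D(S) = 1/(S + 13) = 1/(13 + S))
(r(39) + D(22))*(-136) = (2*39³ + 1/(13 + 22))*(-136) = (2*59319 + 1/35)*(-136) = (118638 + 1/35)*(-136) = (4152331/35)*(-136) = -564717016/35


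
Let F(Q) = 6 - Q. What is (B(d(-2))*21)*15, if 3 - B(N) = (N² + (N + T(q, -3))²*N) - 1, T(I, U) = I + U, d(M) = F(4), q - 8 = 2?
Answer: -51030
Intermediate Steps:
q = 10 (q = 8 + 2 = 10)
d(M) = 2 (d(M) = 6 - 1*4 = 6 - 4 = 2)
B(N) = 4 - N² - N*(7 + N)² (B(N) = 3 - ((N² + (N + (10 - 3))²*N) - 1) = 3 - ((N² + (N + 7)²*N) - 1) = 3 - ((N² + (7 + N)²*N) - 1) = 3 - ((N² + N*(7 + N)²) - 1) = 3 - (-1 + N² + N*(7 + N)²) = 3 + (1 - N² - N*(7 + N)²) = 4 - N² - N*(7 + N)²)
(B(d(-2))*21)*15 = ((4 - 1*2² - 1*2*(7 + 2)²)*21)*15 = ((4 - 1*4 - 1*2*9²)*21)*15 = ((4 - 4 - 1*2*81)*21)*15 = ((4 - 4 - 162)*21)*15 = -162*21*15 = -3402*15 = -51030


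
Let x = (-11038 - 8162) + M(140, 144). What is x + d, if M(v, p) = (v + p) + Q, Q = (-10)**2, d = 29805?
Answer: 10989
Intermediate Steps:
Q = 100
M(v, p) = 100 + p + v (M(v, p) = (v + p) + 100 = (p + v) + 100 = 100 + p + v)
x = -18816 (x = (-11038 - 8162) + (100 + 144 + 140) = -19200 + 384 = -18816)
x + d = -18816 + 29805 = 10989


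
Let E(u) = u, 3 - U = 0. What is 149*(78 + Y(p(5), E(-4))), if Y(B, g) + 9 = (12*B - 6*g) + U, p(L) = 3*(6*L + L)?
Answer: 202044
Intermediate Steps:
U = 3 (U = 3 - 1*0 = 3 + 0 = 3)
p(L) = 21*L (p(L) = 3*(7*L) = 21*L)
Y(B, g) = -6 - 6*g + 12*B (Y(B, g) = -9 + ((12*B - 6*g) + 3) = -9 + ((-6*g + 12*B) + 3) = -9 + (3 - 6*g + 12*B) = -6 - 6*g + 12*B)
149*(78 + Y(p(5), E(-4))) = 149*(78 + (-6 - 6*(-4) + 12*(21*5))) = 149*(78 + (-6 + 24 + 12*105)) = 149*(78 + (-6 + 24 + 1260)) = 149*(78 + 1278) = 149*1356 = 202044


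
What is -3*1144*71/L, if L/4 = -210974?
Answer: 30459/105487 ≈ 0.28875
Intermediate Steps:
L = -843896 (L = 4*(-210974) = -843896)
-3*1144*71/L = -3*1144*71/(-843896) = -243672*(-1)/843896 = -3*(-10153/105487) = 30459/105487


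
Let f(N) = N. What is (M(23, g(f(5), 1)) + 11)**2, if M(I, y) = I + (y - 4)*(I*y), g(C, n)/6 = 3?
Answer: 33988900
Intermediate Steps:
g(C, n) = 18 (g(C, n) = 6*3 = 18)
M(I, y) = I + I*y*(-4 + y) (M(I, y) = I + (-4 + y)*(I*y) = I + I*y*(-4 + y))
(M(23, g(f(5), 1)) + 11)**2 = (23*(1 + 18**2 - 4*18) + 11)**2 = (23*(1 + 324 - 72) + 11)**2 = (23*253 + 11)**2 = (5819 + 11)**2 = 5830**2 = 33988900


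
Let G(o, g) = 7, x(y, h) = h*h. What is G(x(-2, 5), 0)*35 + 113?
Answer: 358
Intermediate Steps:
x(y, h) = h²
G(x(-2, 5), 0)*35 + 113 = 7*35 + 113 = 245 + 113 = 358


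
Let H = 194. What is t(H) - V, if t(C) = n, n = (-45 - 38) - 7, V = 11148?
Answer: -11238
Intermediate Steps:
n = -90 (n = -83 - 7 = -90)
t(C) = -90
t(H) - V = -90 - 1*11148 = -90 - 11148 = -11238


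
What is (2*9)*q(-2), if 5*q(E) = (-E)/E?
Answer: -18/5 ≈ -3.6000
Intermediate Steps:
q(E) = -⅕ (q(E) = ((-E)/E)/5 = (⅕)*(-1) = -⅕)
(2*9)*q(-2) = (2*9)*(-⅕) = 18*(-⅕) = -18/5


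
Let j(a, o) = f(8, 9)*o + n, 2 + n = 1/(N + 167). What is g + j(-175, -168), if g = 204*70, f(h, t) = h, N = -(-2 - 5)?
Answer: 2250517/174 ≈ 12934.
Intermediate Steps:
N = 7 (N = -1*(-7) = 7)
n = -347/174 (n = -2 + 1/(7 + 167) = -2 + 1/174 = -347/174 ≈ -1.9943)
g = 14280
j(a, o) = -347/174 + 8*o (j(a, o) = 8*o - 347/174 = -347/174 + 8*o)
g + j(-175, -168) = 14280 + (-347/174 + 8*(-168)) = 14280 + (-347/174 - 1344) = 14280 - 234203/174 = 2250517/174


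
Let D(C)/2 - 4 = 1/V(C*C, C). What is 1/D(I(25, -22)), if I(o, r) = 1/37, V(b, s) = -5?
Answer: 5/38 ≈ 0.13158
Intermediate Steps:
I(o, r) = 1/37
D(C) = 38/5 (D(C) = 8 + 2/(-5) = 8 + 2*(-⅕) = 8 - ⅖ = 38/5)
1/D(I(25, -22)) = 1/(38/5) = 5/38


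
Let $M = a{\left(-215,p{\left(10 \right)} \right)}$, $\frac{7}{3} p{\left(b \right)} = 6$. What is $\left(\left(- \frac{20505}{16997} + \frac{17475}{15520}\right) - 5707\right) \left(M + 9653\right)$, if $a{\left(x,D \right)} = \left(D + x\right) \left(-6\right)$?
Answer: $- \frac{23031895083178553}{369310816} \approx -6.2365 \cdot 10^{7}$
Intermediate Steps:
$p{\left(b \right)} = \frac{18}{7}$ ($p{\left(b \right)} = \frac{3}{7} \cdot 6 = \frac{18}{7}$)
$a{\left(x,D \right)} = - 6 D - 6 x$
$M = \frac{8922}{7}$ ($M = \left(-6\right) \frac{18}{7} - -1290 = - \frac{108}{7} + 1290 = \frac{8922}{7} \approx 1274.6$)
$\left(\left(- \frac{20505}{16997} + \frac{17475}{15520}\right) - 5707\right) \left(M + 9653\right) = \left(\left(- \frac{20505}{16997} + \frac{17475}{15520}\right) - 5707\right) \left(\frac{8922}{7} + 9653\right) = \left(\left(\left(-20505\right) \frac{1}{16997} + 17475 \cdot \frac{1}{15520}\right) - 5707\right) \frac{76493}{7} = \left(\left(- \frac{20505}{16997} + \frac{3495}{3104}\right) - 5707\right) \frac{76493}{7} = \left(- \frac{4243005}{52758688} - 5707\right) \frac{76493}{7} = \left(- \frac{301098075421}{52758688}\right) \frac{76493}{7} = - \frac{23031895083178553}{369310816}$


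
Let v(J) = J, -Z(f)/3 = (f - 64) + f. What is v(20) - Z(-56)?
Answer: -508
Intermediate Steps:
Z(f) = 192 - 6*f (Z(f) = -3*((f - 64) + f) = -3*((-64 + f) + f) = -3*(-64 + 2*f) = 192 - 6*f)
v(20) - Z(-56) = 20 - (192 - 6*(-56)) = 20 - (192 + 336) = 20 - 1*528 = 20 - 528 = -508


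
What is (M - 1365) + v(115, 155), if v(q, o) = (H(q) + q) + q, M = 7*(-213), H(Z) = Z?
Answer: -2511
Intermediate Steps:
M = -1491
v(q, o) = 3*q (v(q, o) = (q + q) + q = 2*q + q = 3*q)
(M - 1365) + v(115, 155) = (-1491 - 1365) + 3*115 = -2856 + 345 = -2511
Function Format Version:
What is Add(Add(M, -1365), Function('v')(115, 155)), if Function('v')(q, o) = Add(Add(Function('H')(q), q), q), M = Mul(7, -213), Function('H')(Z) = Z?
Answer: -2511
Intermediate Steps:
M = -1491
Function('v')(q, o) = Mul(3, q) (Function('v')(q, o) = Add(Add(q, q), q) = Add(Mul(2, q), q) = Mul(3, q))
Add(Add(M, -1365), Function('v')(115, 155)) = Add(Add(-1491, -1365), Mul(3, 115)) = Add(-2856, 345) = -2511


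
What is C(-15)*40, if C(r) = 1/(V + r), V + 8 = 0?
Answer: -40/23 ≈ -1.7391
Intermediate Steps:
V = -8 (V = -8 + 0 = -8)
C(r) = 1/(-8 + r)
C(-15)*40 = 40/(-8 - 15) = 40/(-23) = -1/23*40 = -40/23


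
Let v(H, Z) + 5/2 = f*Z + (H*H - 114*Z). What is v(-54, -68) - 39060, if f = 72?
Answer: -66581/2 ≈ -33291.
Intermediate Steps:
v(H, Z) = -5/2 + H**2 - 42*Z (v(H, Z) = -5/2 + (72*Z + (H*H - 114*Z)) = -5/2 + (72*Z + (H**2 - 114*Z)) = -5/2 + (H**2 - 42*Z) = -5/2 + H**2 - 42*Z)
v(-54, -68) - 39060 = (-5/2 + (-54)**2 - 42*(-68)) - 39060 = (-5/2 + 2916 + 2856) - 39060 = 11539/2 - 39060 = -66581/2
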